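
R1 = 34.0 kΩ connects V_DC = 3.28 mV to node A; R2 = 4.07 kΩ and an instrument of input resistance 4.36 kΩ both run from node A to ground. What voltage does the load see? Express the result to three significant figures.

V_out ≈ 0.191 mV

R2 ‖ R_L = (4.07 × 4.36)/(4.07 + 4.36) = 2.105 kΩ.
Then V_out = V_DC · R2'/(R1 + R2') = 3.28 × 2.105/36.11 = 0.1912 mV.
(Unloaded it would be 0.351 mV; the load pulls it down.)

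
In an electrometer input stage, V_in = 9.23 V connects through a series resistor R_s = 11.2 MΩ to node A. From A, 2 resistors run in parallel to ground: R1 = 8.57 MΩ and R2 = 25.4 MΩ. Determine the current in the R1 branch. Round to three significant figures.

I ≈ 0.392 µA

Parallel bank: R_p = 1/(1/8.57 + 1/25.4) = 6.408 MΩ.
V_A = 9.23 × 6.408/17.61 = 3.359 V.
I(R1) = V_A / R1 = 3.359/8.57 = 0.3920 µA.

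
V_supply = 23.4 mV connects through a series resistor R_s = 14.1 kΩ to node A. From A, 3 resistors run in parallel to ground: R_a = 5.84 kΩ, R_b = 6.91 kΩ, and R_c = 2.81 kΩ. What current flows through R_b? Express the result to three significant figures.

Parallel bank: R_p = 1/(1/5.84 + 1/6.91 + 1/2.81) = 1.488 kΩ.
V_A by voltage divider: V_A = 23.4 × 1.488/(14.1 + 1.488) = 2.234 mV.
I(R_b) = V_A / R_b = 2.234/6.91 = 0.3234 µA.

I ≈ 0.323 µA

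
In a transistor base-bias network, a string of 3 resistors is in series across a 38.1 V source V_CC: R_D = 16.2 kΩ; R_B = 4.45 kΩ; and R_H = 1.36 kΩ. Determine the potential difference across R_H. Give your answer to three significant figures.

ΣR = 16.2 + 4.45 + 1.36 = 22.01 kΩ.
V = V_CC · R/ΣR = 38.1 × 0.06179 = 2.354 V.

V ≈ 2.35 V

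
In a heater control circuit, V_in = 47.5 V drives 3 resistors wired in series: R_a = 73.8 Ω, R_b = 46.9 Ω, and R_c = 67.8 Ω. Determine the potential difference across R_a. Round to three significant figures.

V ≈ 18.6 V

ΣR = 73.8 + 46.9 + 67.8 = 188.5 Ω.
Voltage divider: V = V_in · (73.80 / 188.5) = 47.5 × 0.3915 = 18.60 V.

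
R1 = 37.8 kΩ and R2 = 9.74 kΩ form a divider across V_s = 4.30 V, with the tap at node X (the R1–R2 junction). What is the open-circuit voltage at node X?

V_th ≈ 0.881 V

With X open, the divider is unloaded: V_th = 4.30 × 9.74/47.54 = 0.8810 V.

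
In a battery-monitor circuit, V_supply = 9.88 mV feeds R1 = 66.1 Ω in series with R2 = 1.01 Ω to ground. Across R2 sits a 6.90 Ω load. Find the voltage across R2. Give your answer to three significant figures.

The load sits in parallel with R2, giving an effective lower resistance R2' = R2·R_L/(R2+R_L) = 0.8810 Ω.
Then V_out = V_supply · R2'/(R1 + R2') = 9.88 × 0.8810/66.98 = 0.1300 mV.

V_out ≈ 0.130 mV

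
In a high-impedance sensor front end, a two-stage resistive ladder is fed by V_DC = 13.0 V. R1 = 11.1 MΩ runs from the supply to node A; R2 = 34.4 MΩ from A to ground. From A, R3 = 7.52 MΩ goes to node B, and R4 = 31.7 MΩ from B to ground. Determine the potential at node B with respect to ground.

V_B ≈ 6.54 V

The second stage (R3 + R4 = 39.22 MΩ) loads node A in parallel with R2.
Effective lower resistance at A: R2 ‖ 39.22 = 18.33 MΩ.
First divider: V_A = V_DC · 18.33/(11.1 + 18.33) = 8.096 V.
Then the unloaded second divider: V_B = V_A × R4/(R3+R4) = 8.096 × 0.8083 = 6.544 V.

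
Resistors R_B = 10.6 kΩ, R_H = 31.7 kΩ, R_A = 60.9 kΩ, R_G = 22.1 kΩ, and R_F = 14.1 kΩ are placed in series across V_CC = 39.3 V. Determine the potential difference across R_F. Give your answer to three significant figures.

Series total: ΣR = 10.6 + 31.7 + 60.9 + 22.1 + 14.1 = 139.4 kΩ.
V = V_CC · R/ΣR = 39.3 × 0.1011 = 3.975 V.

V ≈ 3.98 V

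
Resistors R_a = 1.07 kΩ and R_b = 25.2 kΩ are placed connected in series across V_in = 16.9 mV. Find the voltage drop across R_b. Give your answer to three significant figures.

V ≈ 16.2 mV

Total series resistance ΣR = 1.07 + 25.2 = 26.27 kΩ.
Voltage divider: V = V_in · (25.20 / 26.27) = 16.9 × 0.9593 = 16.21 mV.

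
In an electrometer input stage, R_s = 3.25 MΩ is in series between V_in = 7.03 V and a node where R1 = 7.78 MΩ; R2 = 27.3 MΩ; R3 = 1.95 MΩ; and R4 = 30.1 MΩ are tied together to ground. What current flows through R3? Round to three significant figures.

I ≈ 1.09 µA

Combine the parallel branches: R_p = (1/7.78 + 1/27.3 + 1/1.95 + 1/30.1)⁻¹ = 1.406 MΩ.
V_A by voltage divider: V_A = 7.03 × 1.406/(3.25 + 1.406) = 2.123 V.
I(R3) = V_A / R3 = 2.123/1.95 = 1.089 µA.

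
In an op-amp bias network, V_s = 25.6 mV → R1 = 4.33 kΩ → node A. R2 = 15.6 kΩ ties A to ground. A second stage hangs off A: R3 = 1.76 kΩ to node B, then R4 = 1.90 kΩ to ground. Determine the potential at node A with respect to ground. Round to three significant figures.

Node A sees R2 in parallel with the series input of stage 2, R3 + R4 = 3.660 kΩ.
Effective lower resistance at A: R2 ‖ 3.660 = 2.964 kΩ.
V_A = 25.6 × 2.964/(4.33 + 2.964) = 10.40 mV.

V_A ≈ 10.4 mV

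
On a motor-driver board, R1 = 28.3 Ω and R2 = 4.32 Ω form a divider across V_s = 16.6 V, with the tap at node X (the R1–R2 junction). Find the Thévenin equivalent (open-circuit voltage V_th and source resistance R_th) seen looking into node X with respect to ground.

With X open, the divider is unloaded: V_th = 16.6 × 4.32/32.62 = 2.198 V.
Zeroing V_s shorts the top of R1 to ground, so R_th = R1 ‖ R2 = 3.748 Ω.

V_th ≈ 2.20 V, R_th ≈ 3.75 Ω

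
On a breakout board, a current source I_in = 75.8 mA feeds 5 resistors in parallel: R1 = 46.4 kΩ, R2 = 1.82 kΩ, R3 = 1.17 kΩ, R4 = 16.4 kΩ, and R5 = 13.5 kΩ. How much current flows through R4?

Total conductance ΣG = 1/46.4 + 1/1.82 + 1/1.17 + 1/16.4 + 1/13.5 = 1.561 (units of 1/kΩ).
Current divider: I(R4) = I_in · G_k/ΣG = 75.8 × (0.06098/1.561) = 75.8 × 0.03907 = 2.961 mA.

I ≈ 2.96 mA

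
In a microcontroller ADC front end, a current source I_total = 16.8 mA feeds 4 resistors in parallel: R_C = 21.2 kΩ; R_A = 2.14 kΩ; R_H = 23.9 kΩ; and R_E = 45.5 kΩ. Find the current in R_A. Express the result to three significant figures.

I ≈ 13.6 mA

ΣG = 1/21.2 + 1/2.14 + 1/23.9 + 1/45.5 = 0.5783.
R_A takes the fraction G_k/ΣG = 0.4673/0.5783 = 0.8081, so I = 16.8 × 0.8081 = 13.58 mA.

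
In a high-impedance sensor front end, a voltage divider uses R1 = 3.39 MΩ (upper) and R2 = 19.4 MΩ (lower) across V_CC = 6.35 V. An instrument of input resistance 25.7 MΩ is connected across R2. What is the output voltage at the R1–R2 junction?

V_out ≈ 4.86 V

The load sits in parallel with R2, giving an effective lower resistance R2' = R2·R_L/(R2+R_L) = 11.05 MΩ.
Voltage divider with the loaded lower leg: V_out = 6.35 × 11.05/(3.39 + 11.05) = 6.35 × 0.7653 = 4.860 V.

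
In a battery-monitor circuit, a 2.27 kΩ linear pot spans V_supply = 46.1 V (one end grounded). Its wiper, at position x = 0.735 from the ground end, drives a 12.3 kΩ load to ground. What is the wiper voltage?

Lower segment x·R_p = 1.668 kΩ; upper segment (1−x)·R_p = 0.6016 kΩ.
Lower segment in parallel with the load: 1.668 ‖ 12.3 = 1.469 kΩ.
V_out = 46.1 × 1.469/(0.6016 + 1.469) = 32.71 V.

V_out ≈ 32.7 V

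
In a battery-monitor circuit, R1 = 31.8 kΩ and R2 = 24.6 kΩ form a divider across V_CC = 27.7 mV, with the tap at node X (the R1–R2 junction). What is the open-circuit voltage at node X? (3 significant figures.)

With X open, the divider is unloaded: V_th = 27.7 × 24.6/56.40 = 12.08 mV.

V_th ≈ 12.1 mV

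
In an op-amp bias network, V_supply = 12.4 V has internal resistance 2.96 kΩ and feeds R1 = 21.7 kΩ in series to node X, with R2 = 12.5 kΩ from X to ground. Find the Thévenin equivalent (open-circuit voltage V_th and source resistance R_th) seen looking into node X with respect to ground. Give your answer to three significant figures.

V_th ≈ 4.17 V, R_th ≈ 8.30 kΩ

R1' = 2.96 + 21.7 = 24.66 kΩ (source resistance + R1).
With X open, the divider is unloaded: V_th = 12.4 × 12.5/37.16 = 4.171 V.
Looking into X with the source shorted: R_th = R1'·R2/(R1'+R2) = 24.66 × 12.5/37.16 = 8.295 kΩ.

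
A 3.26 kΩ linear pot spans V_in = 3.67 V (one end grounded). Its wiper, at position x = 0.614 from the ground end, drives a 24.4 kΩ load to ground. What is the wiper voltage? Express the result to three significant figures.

V_out ≈ 2.18 V

Split the track: R_lower = x·R_p = 2.002 kΩ, R_upper = (1−x)·R_p = 1.258 kΩ.
Lower segment in parallel with the load: 2.002 ‖ 24.4 = 1.850 kΩ.
V_out = 3.67 × 1.850/(1.258 + 1.850) = 2.184 V.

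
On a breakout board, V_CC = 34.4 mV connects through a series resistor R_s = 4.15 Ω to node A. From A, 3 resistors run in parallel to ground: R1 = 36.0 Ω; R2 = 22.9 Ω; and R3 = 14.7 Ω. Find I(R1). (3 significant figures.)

I ≈ 0.605 mA

Combine the parallel branches: R_p = (1/36.0 + 1/22.9 + 1/14.7)⁻¹ = 7.170 Ω.
V_A by voltage divider: V_A = 34.4 × 7.170/(4.15 + 7.170) = 21.79 mV.
Branch current I = V_A/R1 = 21.79/36.0 = 0.6052 mA.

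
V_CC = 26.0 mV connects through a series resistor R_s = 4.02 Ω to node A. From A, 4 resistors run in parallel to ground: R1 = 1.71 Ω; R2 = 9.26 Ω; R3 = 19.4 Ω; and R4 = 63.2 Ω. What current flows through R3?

I ≈ 0.330 mA

Equivalent of the parallel group: R_p = 1.316 Ω.
V_A = 26.0 × 1.316/5.336 = 6.411 mV.
I(R3) = V_A / R3 = 6.411/19.4 = 0.3304 mA.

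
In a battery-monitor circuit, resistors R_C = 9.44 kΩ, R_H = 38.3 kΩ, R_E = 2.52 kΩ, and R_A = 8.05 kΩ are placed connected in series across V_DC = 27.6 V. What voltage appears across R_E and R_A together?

V ≈ 5.00 V

ΣR = 9.44 + 38.3 + 2.52 + 8.05 = 58.31 kΩ.
R_{R_E..R_A} = 2.52 + 8.05 = 10.57 kΩ.
V = V_DC · R/ΣR = 27.6 × 0.1813 = 5.003 V.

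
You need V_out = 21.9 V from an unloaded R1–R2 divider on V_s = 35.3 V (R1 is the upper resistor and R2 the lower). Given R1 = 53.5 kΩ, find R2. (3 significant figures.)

R2 ≈ 87.4 kΩ

Required fraction k = V_out/V_s = 0.6204.
So R2 = R1 · V_out/(V_s − V_out) = 53.5 × 21.9/(35.3 − 21.9) = 53.5 × 1.634 = 87.44 kΩ.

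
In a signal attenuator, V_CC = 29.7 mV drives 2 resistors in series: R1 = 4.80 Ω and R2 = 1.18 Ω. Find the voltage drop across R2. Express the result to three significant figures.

V ≈ 5.86 mV

ΣR = 4.80 + 1.18 = 5.980 Ω.
Voltage divider: V = V_CC · (1.180 / 5.980) = 29.7 × 0.1973 = 5.861 mV.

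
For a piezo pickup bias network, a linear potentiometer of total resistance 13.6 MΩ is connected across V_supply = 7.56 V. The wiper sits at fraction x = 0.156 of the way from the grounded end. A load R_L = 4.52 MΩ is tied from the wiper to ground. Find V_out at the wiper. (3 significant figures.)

The pot divides into 11.48 MΩ above the wiper and 2.122 MΩ below.
Lower segment in parallel with the load: 2.122 ‖ 4.52 = 1.444 MΩ.
Then V_out = V_supply · 1.444/(11.48 + 1.444) = 0.8447 V.
(Unloaded: V_out = x·V_supply = 1.18 V.)

V_out ≈ 0.845 V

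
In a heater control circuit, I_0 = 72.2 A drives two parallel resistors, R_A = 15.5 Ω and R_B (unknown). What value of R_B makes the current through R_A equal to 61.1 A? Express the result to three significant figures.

R_B ≈ 85.3 Ω

The fraction through R_A equals R_B/(R_A+R_B).
61.1/72.2 = R_B/(R_A + R_B) → R_B = R_A · (0.8463)/(1 − 0.8463) = 15.5 × 5.505 = 85.32 Ω.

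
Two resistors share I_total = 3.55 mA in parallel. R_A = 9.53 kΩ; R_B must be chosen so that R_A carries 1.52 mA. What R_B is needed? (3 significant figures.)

The fraction through R_A equals R_B/(R_A+R_B).
1.52/3.55 = R_B/(R_A + R_B) → R_B = R_A · (0.4282)/(1 − 0.4282) = 9.53 × 0.7488 = 7.136 kΩ.

R_B ≈ 7.14 kΩ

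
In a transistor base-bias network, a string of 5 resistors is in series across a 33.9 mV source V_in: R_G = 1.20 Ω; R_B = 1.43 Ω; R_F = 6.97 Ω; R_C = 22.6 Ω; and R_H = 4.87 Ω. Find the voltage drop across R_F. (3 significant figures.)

V ≈ 6.37 mV

ΣR = 1.20 + 1.43 + 6.97 + 22.6 + 4.87 = 37.07 Ω.
Voltage divider: V = V_in · (6.970 / 37.07) = 33.9 × 0.1880 = 6.374 mV.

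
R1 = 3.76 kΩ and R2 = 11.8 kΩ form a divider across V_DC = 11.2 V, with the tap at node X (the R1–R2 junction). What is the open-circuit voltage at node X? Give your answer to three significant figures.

With X open, the divider is unloaded: V_th = 11.2 × 11.8/15.56 = 8.494 V.

V_th ≈ 8.49 V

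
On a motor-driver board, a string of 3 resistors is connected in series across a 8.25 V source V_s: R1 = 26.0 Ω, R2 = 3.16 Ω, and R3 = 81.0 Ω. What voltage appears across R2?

V ≈ 0.237 V

ΣR = 26.0 + 3.16 + 81.0 = 110.2 Ω.
By the voltage-divider rule, V = 8.25 × 3.160/110.2 = 0.2367 V.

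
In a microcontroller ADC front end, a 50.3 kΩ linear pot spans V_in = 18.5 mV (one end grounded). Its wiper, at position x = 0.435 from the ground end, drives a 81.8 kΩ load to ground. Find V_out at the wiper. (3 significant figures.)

The pot divides into 28.42 kΩ above the wiper and 21.88 kΩ below.
Lower segment in parallel with the load: 21.88 ‖ 81.8 = 17.26 kΩ.
V_out = 18.5 × 17.26/(28.42 + 17.26) = 6.991 mV.
(Unloaded: V_out = x·V_in = 8.05 mV.)

V_out ≈ 6.99 mV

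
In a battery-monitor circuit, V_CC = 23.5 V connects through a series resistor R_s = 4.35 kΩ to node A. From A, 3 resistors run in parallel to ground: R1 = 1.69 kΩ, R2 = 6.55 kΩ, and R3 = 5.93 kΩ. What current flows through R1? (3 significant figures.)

I ≈ 2.80 mA

Combine the parallel branches: R_p = (1/1.69 + 1/6.55 + 1/5.93)⁻¹ = 1.095 kΩ.
V_A = 23.5 × 1.095/5.445 = 4.727 V.
Branch current I = V_A/R1 = 4.727/1.69 = 2.797 mA.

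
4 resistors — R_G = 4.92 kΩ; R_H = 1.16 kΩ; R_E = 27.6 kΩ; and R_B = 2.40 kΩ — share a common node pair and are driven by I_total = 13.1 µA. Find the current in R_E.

Conductances: ΣG = 1/4.92 + 1/1.16 + 1/27.6 + 1/2.40 = 1.518 (1/kΩ).
By the current-divider rule, I = I_total · G_k/ΣG = 13.1 × 0.02386 = 0.3126 µA.

I ≈ 0.313 µA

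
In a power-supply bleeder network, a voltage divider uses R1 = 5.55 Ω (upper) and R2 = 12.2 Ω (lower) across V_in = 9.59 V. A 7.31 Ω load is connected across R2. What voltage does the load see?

V_out ≈ 4.33 V

The load sits in parallel with R2, giving an effective lower resistance R2' = R2·R_L/(R2+R_L) = 4.571 Ω.
Now apply the divider: V_out = 9.59 × 0.4516 = 4.331 V.
(Unloaded it would be 6.59 V; the load pulls it down.)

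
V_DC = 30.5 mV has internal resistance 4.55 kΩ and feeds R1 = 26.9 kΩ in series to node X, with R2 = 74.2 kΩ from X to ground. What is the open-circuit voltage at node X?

R1' = 4.55 + 26.9 = 31.45 kΩ (source resistance + R1).
V_th is the unloaded tap voltage: V_DC · R2/(R1'+R2) = 30.5 × 0.7023 = 21.42 mV.

V_th ≈ 21.4 mV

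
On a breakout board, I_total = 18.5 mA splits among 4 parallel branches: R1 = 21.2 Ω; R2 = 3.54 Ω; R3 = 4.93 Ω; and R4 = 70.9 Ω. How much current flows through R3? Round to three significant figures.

Total conductance ΣG = 1/21.2 + 1/3.54 + 1/4.93 + 1/70.9 = 0.5466 (units of 1/Ω).
By the current-divider rule, I = I_total · G_k/ΣG = 18.5 × 0.3711 = 6.865 mA.

I ≈ 6.87 mA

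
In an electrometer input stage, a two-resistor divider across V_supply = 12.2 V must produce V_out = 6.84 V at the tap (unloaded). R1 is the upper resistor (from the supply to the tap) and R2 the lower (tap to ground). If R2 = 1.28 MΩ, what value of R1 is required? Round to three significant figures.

Required fraction k = V_out/V_supply = 0.5607.
R1 = R2·(1/k − 1) = 1.28 × 0.7836 = 1.003 MΩ.

R1 ≈ 1.00 MΩ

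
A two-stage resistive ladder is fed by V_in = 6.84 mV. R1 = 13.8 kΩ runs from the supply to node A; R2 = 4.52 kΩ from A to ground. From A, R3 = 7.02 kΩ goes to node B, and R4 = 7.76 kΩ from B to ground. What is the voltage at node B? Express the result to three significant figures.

Looking into the second stage from A: R3 + R4 = 14.78 kΩ appears in parallel with R2.
Effective lower resistance at A: R2 ‖ 14.78 = 3.461 kΩ.
V_A = 6.84 × 3.461/(13.8 + 3.461) = 1.372 mV.
Stage 2 is unloaded, so V_B = V_A · R4/(R3+R4) = 1.372 × 7.76/14.78 = 0.7201 mV.

V_B ≈ 0.720 mV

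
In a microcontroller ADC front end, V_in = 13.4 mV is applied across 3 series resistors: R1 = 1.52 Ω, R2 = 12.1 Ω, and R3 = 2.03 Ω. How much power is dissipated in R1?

P ≈ 1.11 µW

ΣR = 15.65 Ω → I = 13.4/15.65 = 0.8562 mA.
P = I²R = 0.7331 × 1.52 = 1.114 µW.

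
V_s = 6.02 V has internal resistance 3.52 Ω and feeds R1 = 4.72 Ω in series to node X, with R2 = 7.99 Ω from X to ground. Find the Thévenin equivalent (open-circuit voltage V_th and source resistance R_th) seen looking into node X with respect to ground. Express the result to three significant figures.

R1' = 3.52 + 4.72 = 8.240 Ω (source resistance + R1).
With X open, the divider is unloaded: V_th = 6.02 × 7.99/16.23 = 2.964 V.
Looking into X with the source shorted: R_th = R1'·R2/(R1'+R2) = 8.240 × 7.99/16.23 = 4.057 Ω.

V_th ≈ 2.96 V, R_th ≈ 4.06 Ω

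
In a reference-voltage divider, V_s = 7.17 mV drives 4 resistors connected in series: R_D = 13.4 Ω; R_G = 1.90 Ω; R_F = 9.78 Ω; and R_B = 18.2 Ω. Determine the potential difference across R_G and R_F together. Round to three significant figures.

Total series resistance ΣR = 13.4 + 1.90 + 9.78 + 18.2 = 43.28 Ω.
R_{R_G..R_F} = 1.90 + 9.78 = 11.68 Ω.
V = V_s · R/ΣR = 7.17 × 0.2699 = 1.935 mV.

V ≈ 1.93 mV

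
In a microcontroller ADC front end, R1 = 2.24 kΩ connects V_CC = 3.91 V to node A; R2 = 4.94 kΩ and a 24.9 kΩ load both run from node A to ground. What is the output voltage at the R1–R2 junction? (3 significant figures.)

First combine the lower leg with the load: R2 ‖ R_L = 4.122 kΩ.
Then V_out = V_CC · R2'/(R1 + R2') = 3.91 × 4.122/6.362 = 2.533 V.
(Unloaded it would be 2.69 V; the load pulls it down.)

V_out ≈ 2.53 V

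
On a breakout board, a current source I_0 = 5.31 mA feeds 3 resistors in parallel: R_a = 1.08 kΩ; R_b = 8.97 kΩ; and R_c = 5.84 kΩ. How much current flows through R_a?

I ≈ 4.07 mA

Conductances: ΣG = 1/1.08 + 1/8.97 + 1/5.84 = 1.209 (1/kΩ).
Current divider: I(R_a) = I_0 · G_k/ΣG = 5.31 × (0.9259/1.209) = 5.31 × 0.7661 = 4.068 mA.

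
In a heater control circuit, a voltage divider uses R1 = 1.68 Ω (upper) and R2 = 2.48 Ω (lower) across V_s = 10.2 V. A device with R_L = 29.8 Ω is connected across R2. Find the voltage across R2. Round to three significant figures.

First combine the lower leg with the load: R2 ‖ R_L = 2.289 Ω.
Now apply the divider: V_out = 10.2 × 0.5768 = 5.883 V.

V_out ≈ 5.88 V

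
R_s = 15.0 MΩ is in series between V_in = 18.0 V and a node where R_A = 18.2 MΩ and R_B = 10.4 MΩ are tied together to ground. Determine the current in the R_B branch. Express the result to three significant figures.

I ≈ 0.530 µA

Equivalent of the parallel group: R_p = 6.618 MΩ.
V_A by voltage divider: V_A = 18.0 × 6.618/(15.0 + 6.618) = 5.511 V.
I(R_B) = V_A / R_B = 5.511/10.4 = 0.5299 µA.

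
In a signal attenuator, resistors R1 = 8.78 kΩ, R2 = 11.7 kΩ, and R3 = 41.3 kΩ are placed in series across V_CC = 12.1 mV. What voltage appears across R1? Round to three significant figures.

V ≈ 1.72 mV

ΣR = 8.78 + 11.7 + 41.3 = 61.78 kΩ.
V = V_CC · R/ΣR = 12.1 × 0.1421 = 1.720 mV.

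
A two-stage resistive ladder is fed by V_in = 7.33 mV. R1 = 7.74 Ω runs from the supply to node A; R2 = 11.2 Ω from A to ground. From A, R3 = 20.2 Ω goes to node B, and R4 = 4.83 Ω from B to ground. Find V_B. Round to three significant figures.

The second stage (R3 + R4 = 25.03 Ω) loads node A in parallel with R2.
R2 ‖ (R3+R4) = 7.738 Ω.
So V_A = 7.33 × 0.4999 = 3.664 mV.
Then the unloaded second divider: V_B = V_A × R4/(R3+R4) = 3.664 × 0.1930 = 0.7071 mV.

V_B ≈ 0.707 mV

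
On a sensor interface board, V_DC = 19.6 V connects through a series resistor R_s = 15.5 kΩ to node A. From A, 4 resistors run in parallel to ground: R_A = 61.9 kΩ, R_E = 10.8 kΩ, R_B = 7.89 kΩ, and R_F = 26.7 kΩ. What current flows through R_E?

I ≈ 0.347 mA

Equivalent of the parallel group: R_p = 3.664 kΩ.
V_A by voltage divider: V_A = 19.6 × 3.664/(15.5 + 3.664) = 3.747 V.
Branch current I = V_A/R_E = 3.747/10.8 = 0.3470 mA.
(Check via current divider: I_total = 1.023 mA; share G_k/ΣG = 0.3392 → same result.)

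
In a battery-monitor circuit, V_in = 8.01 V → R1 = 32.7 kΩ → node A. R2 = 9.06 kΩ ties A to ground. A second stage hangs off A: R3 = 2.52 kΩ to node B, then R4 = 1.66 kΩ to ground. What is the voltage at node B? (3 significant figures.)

V_B ≈ 0.256 V

Node A sees R2 in parallel with the series input of stage 2, R3 + R4 = 4.180 kΩ.
R2 ‖ (R3+R4) = 2.860 kΩ.
First divider: V_A = V_in · 2.860/(32.7 + 2.860) = 0.6443 V.
Stage 2 is unloaded, so V_B = V_A · R4/(R3+R4) = 0.6443 × 1.66/4.180 = 0.2559 V.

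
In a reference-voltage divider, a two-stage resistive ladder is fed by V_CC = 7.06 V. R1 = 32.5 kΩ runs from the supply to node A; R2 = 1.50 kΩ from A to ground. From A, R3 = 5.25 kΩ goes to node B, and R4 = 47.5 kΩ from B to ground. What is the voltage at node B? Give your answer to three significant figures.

Looking into the second stage from A: R3 + R4 = 52.75 kΩ appears in parallel with R2.
R2 ‖ (R3+R4) = 1.459 kΩ.
V_A = 7.06 × 1.459/(32.5 + 1.459) = 0.3032 V.
Stage 2 is unloaded, so V_B = V_A · R4/(R3+R4) = 0.3032 × 47.5/52.75 = 0.2730 V.

V_B ≈ 0.273 V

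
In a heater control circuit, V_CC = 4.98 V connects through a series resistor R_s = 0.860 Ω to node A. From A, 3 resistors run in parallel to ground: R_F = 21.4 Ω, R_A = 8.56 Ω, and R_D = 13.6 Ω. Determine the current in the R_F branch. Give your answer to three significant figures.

I ≈ 0.193 A

Equivalent of the parallel group: R_p = 4.218 Ω.
V_A by voltage divider: V_A = 4.98 × 4.218/(0.860 + 4.218) = 4.137 V.
I(R_F) = V_A / R_F = 4.137/21.4 = 0.1933 A.
(Check via current divider: I_total = 0.9807 A; share G_k/ΣG = 0.1971 → same result.)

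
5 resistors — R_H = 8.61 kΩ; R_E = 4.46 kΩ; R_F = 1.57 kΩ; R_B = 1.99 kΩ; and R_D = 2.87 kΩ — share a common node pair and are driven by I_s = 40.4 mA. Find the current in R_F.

Total conductance ΣG = 1/8.61 + 1/4.46 + 1/1.57 + 1/1.99 + 1/2.87 = 1.828 (units of 1/kΩ).
By the current-divider rule, I = I_s · G_k/ΣG = 40.4 × 0.3484 = 14.07 mA.

I ≈ 14.1 mA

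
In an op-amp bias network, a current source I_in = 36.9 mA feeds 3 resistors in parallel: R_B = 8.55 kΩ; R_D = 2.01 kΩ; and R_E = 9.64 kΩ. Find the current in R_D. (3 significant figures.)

Conductances: ΣG = 1/8.55 + 1/2.01 + 1/9.64 = 0.7182 (1/kΩ).
R_D takes the fraction G_k/ΣG = 0.4975/0.7182 = 0.6927, so I = 36.9 × 0.6927 = 25.56 mA.

I ≈ 25.6 mA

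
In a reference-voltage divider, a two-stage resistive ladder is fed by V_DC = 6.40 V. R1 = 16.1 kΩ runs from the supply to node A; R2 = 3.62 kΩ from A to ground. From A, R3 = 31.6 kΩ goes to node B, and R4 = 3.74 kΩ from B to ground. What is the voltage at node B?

Looking into the second stage from A: R3 + R4 = 35.34 kΩ appears in parallel with R2.
R2 ‖ (R3+R4) = 3.284 kΩ.
V_A = 6.40 × 3.284/(16.1 + 3.284) = 1.084 V.
V_B = V_A × 0.1058 = 0.1147 V.

V_B ≈ 0.115 V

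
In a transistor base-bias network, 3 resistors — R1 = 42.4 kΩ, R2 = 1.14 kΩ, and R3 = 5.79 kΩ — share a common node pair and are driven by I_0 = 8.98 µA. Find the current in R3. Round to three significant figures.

I ≈ 1.44 µA

ΣG = 1/42.4 + 1/1.14 + 1/5.79 = 1.073.
Current divider: I(R3) = I_0 · G_k/ΣG = 8.98 × (0.1727/1.073) = 8.98 × 0.1609 = 1.445 µA.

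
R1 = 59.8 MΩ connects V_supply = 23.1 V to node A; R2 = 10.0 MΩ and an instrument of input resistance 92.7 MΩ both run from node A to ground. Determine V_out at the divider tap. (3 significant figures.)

First combine the lower leg with the load: R2 ‖ R_L = 9.026 MΩ.
Then V_out = V_supply · R2'/(R1 + R2') = 23.1 × 9.026/68.83 = 3.029 V.

V_out ≈ 3.03 V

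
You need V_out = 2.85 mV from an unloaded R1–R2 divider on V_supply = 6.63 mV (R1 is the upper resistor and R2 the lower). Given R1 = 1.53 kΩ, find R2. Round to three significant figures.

The divider ratio is R2/(R1+R2) = 2.85/6.63 = 0.4299.
Rearranging, R2 = R1·k/(1−k) = 1.53 × 0.7540 = 1.154 kΩ.

R2 ≈ 1.15 kΩ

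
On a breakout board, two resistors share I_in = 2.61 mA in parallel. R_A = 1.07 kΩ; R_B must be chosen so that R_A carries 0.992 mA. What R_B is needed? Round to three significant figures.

In a two-way split, I_A/I_in = R_B/(R_A + R_B).
With f = 0.3801, R_B = R_A · f/(1−f) = 1.07 × 0.6131 = 0.6560 kΩ.

R_B ≈ 0.656 kΩ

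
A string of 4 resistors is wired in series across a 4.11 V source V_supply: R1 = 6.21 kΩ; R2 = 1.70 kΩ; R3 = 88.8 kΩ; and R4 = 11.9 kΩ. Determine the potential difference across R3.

Total series resistance ΣR = 6.21 + 1.70 + 88.8 + 11.9 = 108.6 kΩ.
Voltage divider: V = V_supply · (88.80 / 108.6) = 4.11 × 0.8176 = 3.360 V.

V ≈ 3.36 V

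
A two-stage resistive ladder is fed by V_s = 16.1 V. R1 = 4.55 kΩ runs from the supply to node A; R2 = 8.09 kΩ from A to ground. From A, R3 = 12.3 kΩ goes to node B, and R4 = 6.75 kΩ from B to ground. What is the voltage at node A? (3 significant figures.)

Node A sees R2 in parallel with the series input of stage 2, R3 + R4 = 19.05 kΩ.
Effective lower resistance at A: R2 ‖ 19.05 = 5.679 kΩ.
First divider: V_A = V_s · 5.679/(4.55 + 5.679) = 8.938 V.

V_A ≈ 8.94 V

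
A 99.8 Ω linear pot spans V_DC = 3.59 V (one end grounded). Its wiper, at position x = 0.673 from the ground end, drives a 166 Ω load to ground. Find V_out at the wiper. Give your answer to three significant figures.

V_out ≈ 2.13 V

Lower segment x·R_p = 67.17 Ω; upper segment (1−x)·R_p = 32.63 Ω.
(x·R_p) ‖ R_L = 47.82 Ω.
Then V_out = V_DC · 47.82/(32.63 + 47.82) = 2.134 V.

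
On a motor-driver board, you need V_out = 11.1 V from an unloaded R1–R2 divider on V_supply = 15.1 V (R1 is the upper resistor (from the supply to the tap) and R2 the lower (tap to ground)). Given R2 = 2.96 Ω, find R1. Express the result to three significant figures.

R1 ≈ 1.07 Ω

The divider ratio is R2/(R1+R2) = 11.1/15.1 = 0.7351.
R1 = R2·(1/k − 1) = 2.96 × 0.3604 = 1.067 Ω.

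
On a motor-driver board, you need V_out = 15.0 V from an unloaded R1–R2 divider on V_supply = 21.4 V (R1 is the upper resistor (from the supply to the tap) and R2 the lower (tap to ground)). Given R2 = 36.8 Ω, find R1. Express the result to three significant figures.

R1 ≈ 15.7 Ω

V_out/V_supply = R2/(R1+R2) = 0.7009.
So R1 = R2 · (V_supply/V_out − 1) = 36.8 × (21.4/15.0 − 1) = 36.8 × 0.4267 = 15.70 Ω.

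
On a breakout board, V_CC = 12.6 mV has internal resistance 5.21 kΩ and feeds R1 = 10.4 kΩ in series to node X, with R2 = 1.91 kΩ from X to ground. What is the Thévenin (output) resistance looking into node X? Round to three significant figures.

R1' = 5.21 + 10.4 = 15.61 kΩ (source resistance + R1).
Zeroing V_CC shorts the top of R1' to ground, so R_th = R1' ‖ R2 = 1.702 kΩ.

R_th ≈ 1.70 kΩ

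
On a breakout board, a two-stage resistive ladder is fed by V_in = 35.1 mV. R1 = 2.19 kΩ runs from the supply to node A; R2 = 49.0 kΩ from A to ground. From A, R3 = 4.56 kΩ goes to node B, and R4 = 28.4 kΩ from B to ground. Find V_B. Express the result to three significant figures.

Node A sees R2 in parallel with the series input of stage 2, R3 + R4 = 32.96 kΩ.
R2 ‖ (R3+R4) = 19.71 kΩ.
V_A = 35.1 × 19.71/(2.19 + 19.71) = 31.59 mV.
Stage 2 is unloaded, so V_B = V_A · R4/(R3+R4) = 31.59 × 28.4/32.96 = 27.22 mV.

V_B ≈ 27.2 mV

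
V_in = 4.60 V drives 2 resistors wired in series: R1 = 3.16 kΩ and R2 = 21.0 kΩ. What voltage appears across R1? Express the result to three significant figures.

V ≈ 0.602 V

Series total: ΣR = 3.16 + 21.0 = 24.16 kΩ.
Voltage divider: V = V_in · (3.160 / 24.16) = 4.60 × 0.1308 = 0.6017 V.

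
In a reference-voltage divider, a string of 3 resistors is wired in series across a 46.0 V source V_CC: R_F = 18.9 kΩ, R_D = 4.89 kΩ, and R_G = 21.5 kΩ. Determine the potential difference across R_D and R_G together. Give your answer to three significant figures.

ΣR = 18.9 + 4.89 + 21.5 = 45.29 kΩ.
R_{R_D..R_G} = 4.89 + 21.5 = 26.39 kΩ.
V = V_CC · R/ΣR = 46.0 × 0.5827 = 26.80 V.

V ≈ 26.8 V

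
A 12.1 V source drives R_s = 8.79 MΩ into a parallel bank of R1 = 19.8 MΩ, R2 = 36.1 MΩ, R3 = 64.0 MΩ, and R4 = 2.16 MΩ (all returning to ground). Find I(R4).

Combine the parallel branches: R_p = (1/19.8 + 1/36.1 + 1/64.0 + 1/2.16)⁻¹ = 1.796 MΩ.
V_A by voltage divider: V_A = 12.1 × 1.796/(8.79 + 1.796) = 2.053 V.
Branch current I = V_A/R4 = 2.053/2.16 = 0.9504 µA.

I ≈ 0.950 µA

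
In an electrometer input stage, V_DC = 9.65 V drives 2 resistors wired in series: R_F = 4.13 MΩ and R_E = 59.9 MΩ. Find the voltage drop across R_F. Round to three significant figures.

V ≈ 0.622 V

Total series resistance ΣR = 4.13 + 59.9 = 64.03 MΩ.
By the voltage-divider rule, V = 9.65 × 4.130/64.03 = 0.6224 V.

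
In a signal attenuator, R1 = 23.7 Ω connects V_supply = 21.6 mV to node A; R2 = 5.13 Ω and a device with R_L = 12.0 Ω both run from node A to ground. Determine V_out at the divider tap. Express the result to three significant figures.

First combine the lower leg with the load: R2 ‖ R_L = 3.594 Ω.
Now apply the divider: V_out = 21.6 × 0.1317 = 2.844 mV.

V_out ≈ 2.84 mV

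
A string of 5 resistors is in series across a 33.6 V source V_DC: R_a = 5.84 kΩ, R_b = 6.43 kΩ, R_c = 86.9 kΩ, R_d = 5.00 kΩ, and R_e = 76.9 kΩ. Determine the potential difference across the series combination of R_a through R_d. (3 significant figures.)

Series total: ΣR = 5.84 + 6.43 + 86.9 + 5.00 + 76.9 = 181.1 kΩ.
R_{R_a..R_d} = 5.84 + 6.43 + 86.9 + 5.00 = 104.2 kΩ.
By the voltage-divider rule, V = 33.6 × 104.2/181.1 = 19.33 V.

V ≈ 19.3 V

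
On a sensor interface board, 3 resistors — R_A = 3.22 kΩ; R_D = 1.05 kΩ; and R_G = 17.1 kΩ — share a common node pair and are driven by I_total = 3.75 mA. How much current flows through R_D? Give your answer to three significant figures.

I ≈ 2.70 mA

Conductances: ΣG = 1/3.22 + 1/1.05 + 1/17.1 = 1.321 (1/kΩ).
R_D takes the fraction G_k/ΣG = 0.9524/1.321 = 0.7207, so I = 3.75 × 0.7207 = 2.703 mA.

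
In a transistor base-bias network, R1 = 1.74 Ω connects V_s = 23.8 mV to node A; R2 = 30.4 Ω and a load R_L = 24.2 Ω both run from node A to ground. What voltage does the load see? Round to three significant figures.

First combine the lower leg with the load: R2 ‖ R_L = 13.47 Ω.
Then V_out = V_s · R2'/(R1 + R2') = 23.8 × 13.47/15.21 = 21.08 mV.
(Unloaded it would be 22.5 mV; the load pulls it down.)

V_out ≈ 21.1 mV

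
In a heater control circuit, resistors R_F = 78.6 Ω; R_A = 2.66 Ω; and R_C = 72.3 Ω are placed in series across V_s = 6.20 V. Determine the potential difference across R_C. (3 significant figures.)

V ≈ 2.92 V

Series total: ΣR = 78.6 + 2.66 + 72.3 = 153.6 Ω.
V = V_s · R/ΣR = 6.20 × 0.4708 = 2.919 V.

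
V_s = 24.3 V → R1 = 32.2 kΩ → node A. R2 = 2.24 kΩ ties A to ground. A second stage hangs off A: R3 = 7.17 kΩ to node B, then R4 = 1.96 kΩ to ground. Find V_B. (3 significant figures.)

Node A sees R2 in parallel with the series input of stage 2, R3 + R4 = 9.130 kΩ.
Effective lower resistance at A: R2 ‖ 9.130 = 1.799 kΩ.
V_A = 24.3 × 1.799/(32.2 + 1.799) = 1.286 V.
Then the unloaded second divider: V_B = V_A × R4/(R3+R4) = 1.286 × 0.2147 = 0.2760 V.

V_B ≈ 0.276 V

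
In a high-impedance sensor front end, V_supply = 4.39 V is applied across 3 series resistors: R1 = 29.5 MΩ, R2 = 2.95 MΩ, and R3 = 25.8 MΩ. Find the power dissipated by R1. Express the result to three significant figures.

P ≈ 0.168 µW

ΣR = 58.25 MΩ → I = 4.39/58.25 = 0.07536 µA.
V(R1) = I·R = 2.223 V; P = V·I = 2.223 × 0.07536 = 0.1676 µW.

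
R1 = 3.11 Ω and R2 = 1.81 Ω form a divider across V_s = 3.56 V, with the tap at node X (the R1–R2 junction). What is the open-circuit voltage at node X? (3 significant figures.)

V_th ≈ 1.31 V

Open-circuit (no load on X): V_th = V_s · R2/(R1 + R2) = 3.56 × 1.81/(3.110 + 1.81) = 1.310 V.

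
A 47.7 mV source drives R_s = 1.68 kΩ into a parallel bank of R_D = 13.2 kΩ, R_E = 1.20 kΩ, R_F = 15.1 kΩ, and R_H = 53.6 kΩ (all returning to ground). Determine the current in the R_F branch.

Equivalent of the parallel group: R_p = 1.006 kΩ.
V_A = 47.7 × 1.006/2.686 = 17.87 mV.
I(R_F) = V_A / R_F = 17.87/15.1 = 1.183 µA.
(Check via current divider: I_total = 17.76 µA; share G_k/ΣG = 0.06663 → same result.)

I ≈ 1.18 µA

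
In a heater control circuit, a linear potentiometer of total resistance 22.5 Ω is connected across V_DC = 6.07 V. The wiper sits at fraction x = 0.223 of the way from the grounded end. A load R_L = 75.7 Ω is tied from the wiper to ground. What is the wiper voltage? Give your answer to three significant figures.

Lower segment x·R_p = 5.018 Ω; upper segment (1−x)·R_p = 17.48 Ω.
R_L loads the lower segment: effective lower R = 4.706 Ω.
V_out = 6.07 × 4.706/(17.48 + 4.706) = 1.287 V.

V_out ≈ 1.29 V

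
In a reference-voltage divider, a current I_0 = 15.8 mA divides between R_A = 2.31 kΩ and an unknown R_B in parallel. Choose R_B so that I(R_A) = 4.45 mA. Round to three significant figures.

The fraction through R_A equals R_B/(R_A+R_B).
With f = 0.2816, R_B = R_A · f/(1−f) = 2.31 × 0.3921 = 0.9057 kΩ.

R_B ≈ 0.906 kΩ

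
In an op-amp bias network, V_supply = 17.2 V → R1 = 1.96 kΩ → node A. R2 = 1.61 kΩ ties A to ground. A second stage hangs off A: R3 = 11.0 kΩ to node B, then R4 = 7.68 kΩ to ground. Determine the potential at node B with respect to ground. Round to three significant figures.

Node A sees R2 in parallel with the series input of stage 2, R3 + R4 = 18.68 kΩ.
R2 ‖ (R3+R4) = 1.482 kΩ.
V_A = 17.2 × 1.482/(1.96 + 1.482) = 7.406 V.
Stage 2 is unloaded, so V_B = V_A · R4/(R3+R4) = 7.406 × 7.68/18.68 = 3.045 V.

V_B ≈ 3.05 V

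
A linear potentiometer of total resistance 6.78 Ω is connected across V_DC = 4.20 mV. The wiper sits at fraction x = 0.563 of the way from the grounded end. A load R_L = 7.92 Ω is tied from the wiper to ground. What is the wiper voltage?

V_out ≈ 1.95 mV

Split the track: R_lower = x·R_p = 3.817 Ω, R_upper = (1−x)·R_p = 2.963 Ω.
R_L loads the lower segment: effective lower R = 2.576 Ω.
Then V_out = V_DC · 2.576/(2.963 + 2.576) = 1.953 mV.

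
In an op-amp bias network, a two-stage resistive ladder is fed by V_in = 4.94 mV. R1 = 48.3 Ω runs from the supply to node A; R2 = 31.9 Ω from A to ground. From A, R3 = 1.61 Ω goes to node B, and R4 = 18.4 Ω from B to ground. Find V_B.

V_B ≈ 0.922 mV

The second stage (R3 + R4 = 20.01 Ω) loads node A in parallel with R2.
Effective lower resistance at A: R2 ‖ 20.01 = 12.30 Ω.
So V_A = 4.94 × 0.2029 = 1.002 mV.
Then the unloaded second divider: V_B = V_A × R4/(R3+R4) = 1.002 × 0.9195 = 0.9218 mV.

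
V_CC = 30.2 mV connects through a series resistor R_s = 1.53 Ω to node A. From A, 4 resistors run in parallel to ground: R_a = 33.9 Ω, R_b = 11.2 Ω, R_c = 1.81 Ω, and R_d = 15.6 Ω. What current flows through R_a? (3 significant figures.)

Parallel bank: R_p = 1/(1/33.9 + 1/11.2 + 1/1.81 + 1/15.6) = 1.360 Ω.
V_A = 30.2 × 1.360/2.890 = 14.21 mV.
Branch current I = V_A/R_a = 14.21/33.9 = 0.4192 mA.

I ≈ 0.419 mA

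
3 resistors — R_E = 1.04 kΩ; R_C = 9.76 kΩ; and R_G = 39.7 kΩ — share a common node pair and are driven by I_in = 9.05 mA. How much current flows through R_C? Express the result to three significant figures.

ΣG = 1/1.04 + 1/9.76 + 1/39.7 = 1.089.
By the current-divider rule, I = I_in · G_k/ΣG = 9.05 × 0.09407 = 0.8513 mA.

I ≈ 0.851 mA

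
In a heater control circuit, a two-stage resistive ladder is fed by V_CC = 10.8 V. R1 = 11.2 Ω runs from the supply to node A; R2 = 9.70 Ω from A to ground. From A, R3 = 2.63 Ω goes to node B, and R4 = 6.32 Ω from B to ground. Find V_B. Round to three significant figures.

Looking into the second stage from A: R3 + R4 = 8.950 Ω appears in parallel with R2.
R2 ‖ (R3+R4) = 4.655 Ω.
First divider: V_A = V_CC · 4.655/(11.2 + 4.655) = 3.171 V.
V_B = V_A × 0.7061 = 2.239 V.

V_B ≈ 2.24 V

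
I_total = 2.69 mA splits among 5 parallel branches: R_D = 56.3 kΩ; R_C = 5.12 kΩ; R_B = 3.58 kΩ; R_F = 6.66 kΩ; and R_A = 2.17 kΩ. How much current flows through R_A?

I ≈ 1.12 mA

Conductances: ΣG = 1/56.3 + 1/5.12 + 1/3.58 + 1/6.66 + 1/2.17 = 1.103 (1/kΩ).
R_A takes the fraction G_k/ΣG = 0.4608/1.103 = 0.4177, so I = 2.69 × 0.4177 = 1.123 mA.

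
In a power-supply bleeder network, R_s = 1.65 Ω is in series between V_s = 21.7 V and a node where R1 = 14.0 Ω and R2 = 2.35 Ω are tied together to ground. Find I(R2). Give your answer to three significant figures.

I ≈ 5.07 A

Equivalent of the parallel group: R_p = 2.012 Ω.
V_A = 21.7 × 2.012/3.662 = 11.92 V.
I(R2) = V_A / R2 = 11.92/2.35 = 5.074 A.
(Equivalently: I_total = 5.925 A, then current-divider fraction G_k/ΣG = 0.8563.)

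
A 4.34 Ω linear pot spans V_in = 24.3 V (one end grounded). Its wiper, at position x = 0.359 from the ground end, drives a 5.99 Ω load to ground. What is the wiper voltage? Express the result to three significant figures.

V_out ≈ 7.48 V

Split the track: R_lower = x·R_p = 1.558 Ω, R_upper = (1−x)·R_p = 2.782 Ω.
Lower segment in parallel with the load: 1.558 ‖ 5.99 = 1.236 Ω.
Loaded-divider output: V_out = 24.3 × 0.3077 = 7.477 V.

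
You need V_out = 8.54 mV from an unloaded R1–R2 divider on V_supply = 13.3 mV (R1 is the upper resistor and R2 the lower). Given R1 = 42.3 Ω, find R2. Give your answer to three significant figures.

R2 ≈ 75.9 Ω

The divider ratio is R2/(R1+R2) = 8.54/13.3 = 0.6421.
Rearranging, R2 = R1·k/(1−k) = 42.3 × 1.794 = 75.89 Ω.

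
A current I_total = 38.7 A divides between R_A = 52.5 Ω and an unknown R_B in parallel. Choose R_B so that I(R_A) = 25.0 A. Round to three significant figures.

Two-branch current divider: I_A = I_total · R_B/(R_A + R_B).
With f = 0.6460, R_B = R_A · f/(1−f) = 52.5 × 1.825 = 95.80 Ω.

R_B ≈ 95.8 Ω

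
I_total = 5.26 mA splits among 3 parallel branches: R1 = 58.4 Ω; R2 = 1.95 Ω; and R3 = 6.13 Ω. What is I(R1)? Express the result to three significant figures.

I ≈ 0.130 mA

ΣG = 1/58.4 + 1/1.95 + 1/6.13 = 0.6931.
By the current-divider rule, I = I_total · G_k/ΣG = 5.26 × 0.02471 = 0.1300 mA.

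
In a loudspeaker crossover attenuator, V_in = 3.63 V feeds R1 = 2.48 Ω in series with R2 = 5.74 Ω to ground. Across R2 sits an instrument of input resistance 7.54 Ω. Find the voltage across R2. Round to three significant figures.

V_out ≈ 2.06 V

First combine the lower leg with the load: R2 ‖ R_L = 3.259 Ω.
Voltage divider with the loaded lower leg: V_out = 3.63 × 3.259/(2.48 + 3.259) = 3.63 × 0.5679 = 2.061 V.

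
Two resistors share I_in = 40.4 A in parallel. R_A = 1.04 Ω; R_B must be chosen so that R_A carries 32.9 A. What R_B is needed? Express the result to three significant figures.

In a two-way split, I_A/I_in = R_B/(R_A + R_B).
32.9/40.4 = R_B/(R_A + R_B) → R_B = R_A · (0.8144)/(1 − 0.8144) = 1.04 × 4.387 = 4.562 Ω.

R_B ≈ 4.56 Ω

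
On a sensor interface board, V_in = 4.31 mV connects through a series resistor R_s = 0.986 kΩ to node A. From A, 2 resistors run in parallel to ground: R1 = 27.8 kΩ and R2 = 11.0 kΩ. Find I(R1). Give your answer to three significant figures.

Equivalent of the parallel group: R_p = 7.881 kΩ.
Node voltage V_A = V_in · R_p/(R_s + R_p) = 4.31 × 0.8888 = 3.831 mV.
Branch current I = V_A/R1 = 3.831/27.8 = 0.1378 µA.

I ≈ 0.138 µA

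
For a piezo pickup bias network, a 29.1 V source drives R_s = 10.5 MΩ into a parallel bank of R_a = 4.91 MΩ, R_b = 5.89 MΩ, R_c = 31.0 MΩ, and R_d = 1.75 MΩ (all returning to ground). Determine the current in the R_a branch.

Combine the parallel branches: R_p = (1/4.91 + 1/5.89 + 1/31.0 + 1/1.75)⁻¹ = 1.023 MΩ.
V_A by voltage divider: V_A = 29.1 × 1.023/(10.5 + 1.023) = 2.584 V.
I(R_a) = V_A / R_a = 2.584/4.91 = 0.5264 µA.

I ≈ 0.526 µA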